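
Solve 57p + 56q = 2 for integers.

Step 1: Check solvability.
gcd(57, 56) = 1
Since 1 divides 2, solutions exist.

Step 2: Apply extended Euclidean algorithm to find gcd.
We find integers such that 57*x0 + 56*y0 = 1

Step 3: Scale the particular solution.
Multiply by 2/1 = 2:
p = 2, q = -2

Step 4: Verify.
57*(2) + 56*(-2) = 2 = 2 ✓

p = 2, q = -2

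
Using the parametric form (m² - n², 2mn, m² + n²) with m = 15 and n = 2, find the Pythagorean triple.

a = m² - n² = 15² - 2² = 225 - 4 = 221
b = 2mn = 2·15·2 = 60
c = m² + n² = 225 + 4 = 229
Verify: 221² + 60² = 48841 + 3600 = 52441 = 229² ✓

(221, 60, 229)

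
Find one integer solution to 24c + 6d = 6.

Step 1: Check solvability.
gcd(24, 6) = 6
Since 6 divides 6, solutions exist.

Step 2: Apply extended Euclidean algorithm to find gcd.
We find integers such that 24*x0 + 6*y0 = 6

Step 3: Scale the particular solution.
Multiply by 6/6 = 1:
c = 0, d = 1

Step 4: Verify.
24*(0) + 6*(1) = 6 = 6 ✓

c = 0, d = 1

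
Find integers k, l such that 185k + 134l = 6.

Step 1: Check solvability.
gcd(185, 134) = 1
Since 1 divides 6, solutions exist.

Step 2: Apply extended Euclidean algorithm to find gcd.
We find integers such that 185*x0 + 134*y0 = 1

Step 3: Scale the particular solution.
Multiply by 6/1 = 6:
k = -126, l = 174

Step 4: Verify.
185*(-126) + 134*(174) = 6 = 6 ✓

k = -126, l = 174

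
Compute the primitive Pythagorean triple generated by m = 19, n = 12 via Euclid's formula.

a = m² - n² = 19² - 12² = 361 - 144 = 217
b = 2mn = 2·19·12 = 456
c = m² + n² = 361 + 144 = 505
Verify: 217² + 456² = 47089 + 207936 = 255025 = 505² ✓

(217, 456, 505)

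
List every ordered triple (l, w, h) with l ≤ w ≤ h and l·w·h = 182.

Iterate l from 1 to ⌊182^(1/3)⌋. For each l dividing 182, iterate w ≥ l with w dividing 182/l, and set h = 182/(l·w).
Triples found (5): (1×1×182), (1×2×91), (1×7×26), (1×13×14), (2×7×13)

(1×1×182), (1×2×91), (1×7×26), (1×13×14), (2×7×13)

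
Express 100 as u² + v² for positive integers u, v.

We need to find integers u, v > 0 such that u² + v² = 100.
Trying u = 6: v² = 100 - 6² = 100 - 36 = 64
v = 8
Check: 6² + 8² = 36 + 64 = 100 ✓

100 = 6² + 8²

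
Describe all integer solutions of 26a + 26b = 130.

Step 1: Compute gcd(26, 26) = 26.
Since 26 divides 130, solutions exist.

Step 2: Find a particular solution using extended Euclidean algorithm.
We get a₀ = 0, b₀ = 5.
Check: 26*0 + 26*5 = 130 = 130 ✓

Step 3: Write the general solution.
a = 0 + (26/26)t = 0 + 1t
b = 5 - (26/26)t = 5 - 1t
for any integer t.

a = 0 + 1t, b = 5 - 1t for integer t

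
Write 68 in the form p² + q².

We need to find integers p, q > 0 such that p² + q² = 68.
Trying p = 2: q² = 68 - 2² = 68 - 4 = 64
q = 8
Check: 2² + 8² = 4 + 64 = 68 ✓

68 = 2² + 8²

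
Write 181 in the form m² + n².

We need to find integers m, n > 0 such that m² + n² = 181.
Trying m = 9: n² = 181 - 9² = 181 - 81 = 100
n = 10
Check: 9² + 10² = 81 + 100 = 181 ✓

181 = 9² + 10²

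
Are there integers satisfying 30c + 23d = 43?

Step 1: Compute gcd(30, 23).
gcd(30, 23) = 1

Step 2: Check divisibility.
Does 1 divide 43? 43 = 1 x 43, so yes.

By the theorem on linear Diophantine equations, 30c + 23d = 43 has integer solutions if and only if gcd(30, 23) divides 43. Since 1 | 43, solutions exist.

Yes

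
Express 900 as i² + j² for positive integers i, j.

We need to find integers i, j > 0 such that i² + j² = 900.
Trying i = 18: j² = 900 - 18² = 900 - 324 = 576
j = 24
Check: 18² + 24² = 324 + 576 = 900 ✓

900 = 18² + 24²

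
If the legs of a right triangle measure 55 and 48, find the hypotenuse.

c² = a² + b² = 55² + 48² = 3025 + 2304 = 5329
c = 73

73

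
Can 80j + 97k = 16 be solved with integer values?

Step 1: Compute gcd(80, 97).
gcd(80, 97) = 1

Step 2: Check divisibility.
Does 1 divide 16? 16 = 1 x 16, so yes.

By the theorem on linear Diophantine equations, 80j + 97k = 16 has integer solutions if and only if gcd(80, 97) divides 16. Since 1 | 16, solutions exist.

Yes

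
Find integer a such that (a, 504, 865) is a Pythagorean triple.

a² = c² - b² = 865² - 504² = 748225 - 254016 = 494209
a = sqrt(494209) = 703

703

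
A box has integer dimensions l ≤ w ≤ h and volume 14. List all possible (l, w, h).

Iterate l from 1 to ⌊14^(1/3)⌋. For each l dividing 14, iterate w ≥ l with w dividing 14/l, and set h = 14/(l·w).
Triples found (2): (1×1×14), (1×2×7)

(1×1×14), (1×2×7)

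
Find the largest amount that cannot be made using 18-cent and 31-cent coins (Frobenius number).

For two coprime denominations a and b, the Frobenius number (largest value not representable as a non-negative combination) is ab - a - b.
Here gcd(18, 31) = 1, so they are coprime.
F(18, 31) = 18·31 - 18 - 31 = 558 - 49 = 509

509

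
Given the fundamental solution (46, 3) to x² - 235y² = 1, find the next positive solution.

Solutions to x² - Dy² = 1 are generated by powers of (x₀ + y₀√D).
The next solution satisfies x₁ + y₁√235 = (x₀ + y₀√235)², giving:
x₁ = x₀² + 235y₀² = 46² + 235·3² = 2116 + 2115 = 4231
y₁ = 2x₀y₀ = 2·46·3 = 276

Verify: 4231² - 235·276² = 17901361 - 17901360 = 1 ✓

x = 4231, y = 276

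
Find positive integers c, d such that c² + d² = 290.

Search for c with 290 - c² a perfect square.
c = 1: 290 - 1² = 290 - 1 = 289 = 17² ✓
So c = 1, d = 17.

c = 1, d = 17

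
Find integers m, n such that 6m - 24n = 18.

Step 1: Check solvability.
gcd(6, 24) = 6
Since 6 divides 18, solutions exist.

Step 2: Apply extended Euclidean algorithm to find gcd.
We find integers such that 6*x0 + 24*y0 = 6

Step 3: Scale the particular solution.
Multiply by 18/6 = 3:
m = 3, n = 0

Step 4: Verify.
6*(3) - 24*(0) = 18 = 18 ✓

m = 3, n = 0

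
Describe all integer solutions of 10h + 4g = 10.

Step 1: Compute gcd(10, 4) = 2.
Since 2 divides 10, solutions exist.

Step 2: Find a particular solution using extended Euclidean algorithm.
We get h₀ = 5, g₀ = -10.
Check: 10*5 + 4*-10 = 10 = 10 ✓

Step 3: Write the general solution.
h = 5 + (4/2)t = 5 + 2t
g = -10 - (10/2)t = -10 - 5t
for any integer t.

h = 5 + 2t, g = -10 - 5t for integer t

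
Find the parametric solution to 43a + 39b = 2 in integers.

Step 1: Compute gcd(43, 39) = 1.
Since 1 divides 2, solutions exist.

Step 2: Find a particular solution using extended Euclidean algorithm.
We get a₀ = 20, b₀ = -22.
Check: 43*20 + 39*-22 = 2 = 2 ✓

Step 3: Write the general solution.
a = 20 + (39/1)t = 20 + 39t
b = -22 - (43/1)t = -22 - 43t
for any integer t.

a = 20 + 39t, b = -22 - 43t for integer t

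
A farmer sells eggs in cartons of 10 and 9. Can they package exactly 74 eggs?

We need non-negative a, b with 10a + 9b = 74.
gcd(10, 9) = 1 divides 74.
Try a = 2: 9b = 74 - 20 = 54, so b = 6.
One way: 2 cartons of 10 and 6 cartons of 9.

Yes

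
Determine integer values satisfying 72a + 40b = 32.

Step 1: Check solvability.
gcd(72, 40) = 8
Since 8 divides 32, solutions exist.

Step 2: Apply extended Euclidean algorithm to find gcd.
We find integers such that 72*x0 + 40*y0 = 8

Step 3: Scale the particular solution.
Multiply by 32/8 = 4:
a = -4, b = 8

Step 4: Verify.
72*(-4) + 40*(8) = 32 = 32 ✓

a = -4, b = 8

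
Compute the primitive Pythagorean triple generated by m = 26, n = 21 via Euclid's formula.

a = m² - n² = 676 - 441 = 235
b = 2mn = 2·26·21 = 1092
c = m² + n² = 676 + 441 = 1117
Verify: 235² + 1092² = 55225 + 1192464 = 1247689 = 1117² ✓

(235, 1092, 1117)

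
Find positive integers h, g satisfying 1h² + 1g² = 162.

Try small values of h and check whether (162 - 1h²)/1 is a perfect square.
h = 9: 1·9² = 81, so 1g² = 162 - 81 = 81, giving g² = 81, g = 9.
Check: 1·9² + 1·9² = 81 + 81 = 162 ✓

h = 9, g = 9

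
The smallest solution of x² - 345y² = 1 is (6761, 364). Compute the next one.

Solutions to x² - Dy² = 1 are generated by powers of (x₀ + y₀√D).
The next solution satisfies x₁ + y₁√345 = (x₀ + y₀√345)², giving:
x₁ = x₀² + 345y₀² = 6761² + 345·364² = 45711121 + 45711120 = 91422241
y₁ = 2x₀y₀ = 2·6761·364 = 4922008

Verify: 91422241² - 345·4922008² = 8358026149462081 - 8358026149462080 = 1 ✓

x = 91422241, y = 4922008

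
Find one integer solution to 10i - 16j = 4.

Step 1: Check solvability.
gcd(10, 16) = 2
Since 2 divides 4, solutions exist.

Step 2: Apply extended Euclidean algorithm to find gcd.
We find integers such that 10*x0 + 16*y0 = 2

Step 3: Scale the particular solution.
Multiply by 4/2 = 2:
i = -6, j = -4

Step 4: Verify.
10*(-6) - 16*(-4) = 4 = 4 ✓

i = -6, j = -4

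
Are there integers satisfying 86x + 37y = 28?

Step 1: Compute gcd(86, 37).
gcd(86, 37) = 1

Step 2: Check divisibility.
Does 1 divide 28? 28 = 1 x 28, so yes.

By the theorem on linear Diophantine equations, 86x + 37y = 28 has integer solutions if and only if gcd(86, 37) divides 28. Since 1 | 28, solutions exist.

Yes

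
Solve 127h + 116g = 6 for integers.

Step 1: Check solvability.
gcd(127, 116) = 1
Since 1 divides 6, solutions exist.

Step 2: Apply extended Euclidean algorithm to find gcd.
We find integers such that 127*x0 + 116*y0 = 1

Step 3: Scale the particular solution.
Multiply by 6/1 = 6:
h = -126, g = 138

Step 4: Verify.
127*(-126) + 116*(138) = 6 = 6 ✓

h = -126, g = 138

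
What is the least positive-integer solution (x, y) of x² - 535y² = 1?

We seek the smallest positive integers (x, y) with x² - 535y² = 1, i.e., x² = 535y² + 1.
Try successive y values:
y = 1: x² = 535·1² + 1 = 536, not a perfect square
y = 2: x² = 535·2² + 1 = 2141, not a perfect square
y = 3: x² = 535·3² + 1 = 4816, not a perfect square
... continuing the search (or via continued fractions) ...
y = 69987: x² = 535·69987² + 1 = 2620526390416, x = 1618804 ✓

Verify: 1618804² - 535·69987² = 2620526390416 - 2620526390415 = 1 ✓

x = 1618804, y = 69987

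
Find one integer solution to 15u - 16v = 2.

Step 1: Check solvability.
gcd(15, 16) = 1
Since 1 divides 2, solutions exist.

Step 2: Apply extended Euclidean algorithm to find gcd.
We find integers such that 15*x0 + 16*y0 = 1

Step 3: Scale the particular solution.
Multiply by 2/1 = 2:
u = -2, v = -2

Step 4: Verify.
15*(-2) - 16*(-2) = 2 = 2 ✓

u = -2, v = -2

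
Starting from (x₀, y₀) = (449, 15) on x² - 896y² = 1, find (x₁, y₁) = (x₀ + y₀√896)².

Solutions to x² - Dy² = 1 are generated by powers of (x₀ + y₀√D).
The next solution satisfies x₁ + y₁√896 = (x₀ + y₀√896)², giving:
x₁ = x₀² + 896y₀² = 449² + 896·15² = 201601 + 201600 = 403201
y₁ = 2x₀y₀ = 2·449·15 = 13470

Verify: 403201² - 896·13470² = 162571046401 - 162571046400 = 1 ✓

x = 403201, y = 13470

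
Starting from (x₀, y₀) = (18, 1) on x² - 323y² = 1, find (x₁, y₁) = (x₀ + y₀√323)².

Solutions to x² - Dy² = 1 are generated by powers of (x₀ + y₀√D).
The next solution satisfies x₁ + y₁√323 = (x₀ + y₀√323)², giving:
x₁ = x₀² + 323y₀² = 18² + 323·1² = 324 + 323 = 647
y₁ = 2x₀y₀ = 2·18·1 = 36

Verify: 647² - 323·36² = 418609 - 418608 = 1 ✓

x = 647, y = 36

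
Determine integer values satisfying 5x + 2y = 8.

Step 1: Check solvability.
gcd(5, 2) = 1
Since 1 divides 8, solutions exist.

Step 2: Apply extended Euclidean algorithm to find gcd.
We find integers such that 5*x0 + 2*y0 = 1

Step 3: Scale the particular solution.
Multiply by 8/1 = 8:
x = 8, y = -16

Step 4: Verify.
5*(8) + 2*(-16) = 8 = 8 ✓

x = 8, y = -16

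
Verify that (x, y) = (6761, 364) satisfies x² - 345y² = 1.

Compute x² = 6761² = 45711121
Compute 345y² = 345·364² = 345·132496 = 45711120
x² - 345y² = 45711121 - 45711120 = 1
Since this equals 1, (6761, 364) is a solution.

Yes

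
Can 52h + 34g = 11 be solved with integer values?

Step 1: Compute gcd(52, 34).
gcd(52, 34) = 2

Step 2: Check divisibility.
Does 2 divide 11? 11 = 2 x 5 + 1, so no.

By the theorem on linear Diophantine equations, 52h + 34g = 11 has integer solutions if and only if gcd(52, 34) divides 11. Since 2 does not divide 11, no solutions exist.

No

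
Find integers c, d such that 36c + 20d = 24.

Step 1: Check solvability.
gcd(36, 20) = 4
Since 4 divides 24, solutions exist.

Step 2: Apply extended Euclidean algorithm to find gcd.
We find integers such that 36*x0 + 20*y0 = 4

Step 3: Scale the particular solution.
Multiply by 24/4 = 6:
c = -6, d = 12

Step 4: Verify.
36*(-6) + 20*(12) = 24 = 24 ✓

c = -6, d = 12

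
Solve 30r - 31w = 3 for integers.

Step 1: Check solvability.
gcd(30, 31) = 1
Since 1 divides 3, solutions exist.

Step 2: Apply extended Euclidean algorithm to find gcd.
We find integers such that 30*x0 + 31*y0 = 1

Step 3: Scale the particular solution.
Multiply by 3/1 = 3:
r = -3, w = -3

Step 4: Verify.
30*(-3) - 31*(-3) = 3 = 3 ✓

r = -3, w = -3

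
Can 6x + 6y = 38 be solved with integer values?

Step 1: Compute gcd(6, 6).
gcd(6, 6) = 6

Step 2: Check divisibility.
Does 6 divide 38? 38 = 6 x 6 + 2, so no.

By the theorem on linear Diophantine equations, 6x + 6y = 38 has integer solutions if and only if gcd(6, 6) divides 38. Since 6 does not divide 38, no solutions exist.

No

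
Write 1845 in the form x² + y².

We need to find integers x, y > 0 such that x² + y² = 1845.
Trying x = 9: y² = 1845 - 9² = 1845 - 81 = 1764
y = 42
Check: 9² + 42² = 81 + 1764 = 1845 ✓

1845 = 9² + 42²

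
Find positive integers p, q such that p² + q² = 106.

Search for p with 106 - p² a perfect square.
p = 5: 106 - 5² = 106 - 25 = 81 = 9² ✓
So p = 5, q = 9.

p = 5, q = 9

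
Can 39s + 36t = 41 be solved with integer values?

Step 1: Compute gcd(39, 36).
gcd(39, 36) = 3

Step 2: Check divisibility.
Does 3 divide 41? 41 = 3 x 13 + 2, so no.

By the theorem on linear Diophantine equations, 39s + 36t = 41 has integer solutions if and only if gcd(39, 36) divides 41. Since 3 does not divide 41, no solutions exist.

No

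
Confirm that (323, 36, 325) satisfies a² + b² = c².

Compute a² + b² = 323² + 36² = 104329 + 1296 = 105625
Compute c² = 325² = 105625
Since 105625 = 105625, confirmed.

Yes, it is a Pythagorean triple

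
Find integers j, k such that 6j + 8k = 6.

Step 1: Check solvability.
gcd(6, 8) = 2
Since 2 divides 6, solutions exist.

Step 2: Apply extended Euclidean algorithm to find gcd.
We find integers such that 6*x0 + 8*y0 = 2

Step 3: Scale the particular solution.
Multiply by 6/2 = 3:
j = -3, k = 3

Step 4: Verify.
6*(-3) + 8*(3) = 6 = 6 ✓

j = -3, k = 3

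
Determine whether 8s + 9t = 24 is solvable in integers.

Step 1: Compute gcd(8, 9).
gcd(8, 9) = 1

Step 2: Check divisibility.
Does 1 divide 24? 24 = 1 x 24, so yes.

By the theorem on linear Diophantine equations, 8s + 9t = 24 has integer solutions if and only if gcd(8, 9) divides 24. Since 1 | 24, solutions exist.

Yes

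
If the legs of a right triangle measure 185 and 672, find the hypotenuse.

c² = a² + b² = 185² + 672² = 34225 + 451584 = 485809
c = 697

697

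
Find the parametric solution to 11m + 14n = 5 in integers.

Step 1: Compute gcd(11, 14) = 1.
Since 1 divides 5, solutions exist.

Step 2: Find a particular solution using extended Euclidean algorithm.
We get m₀ = -25, n₀ = 20.
Check: 11*-25 + 14*20 = 5 = 5 ✓

Step 3: Write the general solution.
m = -25 + (14/1)t = -25 + 14t
n = 20 - (11/1)t = 20 - 11t
for any integer t.

m = -25 + 14t, n = 20 - 11t for integer t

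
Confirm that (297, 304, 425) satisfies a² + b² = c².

Compute a² + b² = 297² + 304² = 88209 + 92416 = 180625
Compute c² = 425² = 180625
Since 180625 = 180625, confirmed.

Yes, it is a Pythagorean triple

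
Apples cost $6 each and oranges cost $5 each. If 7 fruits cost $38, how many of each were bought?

Let a = apples, o = oranges.
a + o = 7
6a + 5o = 38
Substitute o = 7 - a:
6a + 5(7 - a) = 38
(6 - 5)a = 38 - 35
1a = 3
a = 3, o = 7 - 3 = 4

Apples: 3, Oranges: 4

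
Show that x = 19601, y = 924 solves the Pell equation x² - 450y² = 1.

Compute x² = 19601² = 384199201
Compute 450y² = 450·924² = 450·853776 = 384199200
x² - 450y² = 384199201 - 384199200 = 1
Since this equals 1, (19601, 924) is a solution.

Yes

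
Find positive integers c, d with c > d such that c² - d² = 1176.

Factor: c² - d² = (c+d)(c-d) = 1176.
We need two factors of 1176 with the same parity.
Use c+d = 588 and c-d = 2 (product 588·2 = 1176).
Adding: 2c = 590, so c = 295.
Subtracting: 2d = 586, so d = 293.
Check: 295² - 293² = 87025 - 85849 = 1176 ✓

c = 295, d = 293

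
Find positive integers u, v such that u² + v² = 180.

Search for u with 180 - u² a perfect square.
u = 6: 180 - 6² = 180 - 36 = 144 = 12² ✓
So u = 6, v = 12.

u = 6, v = 12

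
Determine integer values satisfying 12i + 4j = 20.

Step 1: Check solvability.
gcd(12, 4) = 4
Since 4 divides 20, solutions exist.

Step 2: Apply extended Euclidean algorithm to find gcd.
We find integers such that 12*x0 + 4*y0 = 4

Step 3: Scale the particular solution.
Multiply by 20/4 = 5:
i = 0, j = 5

Step 4: Verify.
12*(0) + 4*(5) = 20 = 20 ✓

i = 0, j = 5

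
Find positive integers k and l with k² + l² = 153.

We need to find integers k, l > 0 such that k² + l² = 153.
Trying k = 3: l² = 153 - 3² = 153 - 9 = 144
l = 12
Check: 3² + 12² = 9 + 144 = 153 ✓

153 = 3² + 12²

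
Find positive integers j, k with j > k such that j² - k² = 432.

Factor: j² - k² = (j+k)(j-k) = 432.
We need two factors of 432 with the same parity.
Use j+k = 216 and j-k = 2 (product 216·2 = 432).
Adding: 2j = 218, so j = 109.
Subtracting: 2k = 214, so k = 107.
Check: 109² - 107² = 11881 - 11449 = 432 ✓

j = 109, k = 107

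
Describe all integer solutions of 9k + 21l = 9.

Step 1: Compute gcd(9, 21) = 3.
Since 3 divides 9, solutions exist.

Step 2: Find a particular solution using extended Euclidean algorithm.
We get k₀ = -6, l₀ = 3.
Check: 9*-6 + 21*3 = 9 = 9 ✓

Step 3: Write the general solution.
k = -6 + (21/3)t = -6 + 7t
l = 3 - (9/3)t = 3 - 3t
for any integer t.

k = -6 + 7t, l = 3 - 3t for integer t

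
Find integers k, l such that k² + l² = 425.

We need to find integers k, l > 0 such that k² + l² = 425.
Trying k = 5: l² = 425 - 5² = 425 - 25 = 400
l = 20
Check: 5² + 20² = 25 + 400 = 425 ✓

425 = 5² + 20²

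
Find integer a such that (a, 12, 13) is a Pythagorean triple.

a² = c² - b² = 13² - 12² = 169 - 144 = 25
a = sqrt(25) = 5

5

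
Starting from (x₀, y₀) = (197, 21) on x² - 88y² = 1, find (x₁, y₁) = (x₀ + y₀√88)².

Solutions to x² - Dy² = 1 are generated by powers of (x₀ + y₀√D).
The next solution satisfies x₁ + y₁√88 = (x₀ + y₀√88)², giving:
x₁ = x₀² + 88y₀² = 197² + 88·21² = 38809 + 38808 = 77617
y₁ = 2x₀y₀ = 2·197·21 = 8274

Verify: 77617² - 88·8274² = 6024398689 - 6024398688 = 1 ✓

x = 77617, y = 8274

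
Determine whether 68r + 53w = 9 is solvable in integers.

Step 1: Compute gcd(68, 53).
gcd(68, 53) = 1

Step 2: Check divisibility.
Does 1 divide 9? 9 = 1 x 9, so yes.

By the theorem on linear Diophantine equations, 68r + 53w = 9 has integer solutions if and only if gcd(68, 53) divides 9. Since 1 | 9, solutions exist.

Yes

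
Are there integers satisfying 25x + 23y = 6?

Step 1: Compute gcd(25, 23).
gcd(25, 23) = 1

Step 2: Check divisibility.
Does 1 divide 6? 6 = 1 x 6, so yes.

By the theorem on linear Diophantine equations, 25x + 23y = 6 has integer solutions if and only if gcd(25, 23) divides 6. Since 1 | 6, solutions exist.

Yes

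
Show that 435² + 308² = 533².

Compute a² + b²:
435² + 308² = 189225 + 94864 = 284089
Compute c²:
533² = 284089
Since 284089 = 284089, it is a Pythagorean triple.

Yes, it is a Pythagorean triple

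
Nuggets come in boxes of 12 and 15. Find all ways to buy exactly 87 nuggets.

We need non-negative integers (x, y) with 12x + 15y = 87.
For each x in 0..7, check if 87 - 12x is a non-negative multiple of 15.
x = 1: 15y = 75, y = 5 ✓
x = 6: 15y = 15, y = 1 ✓

(1 boxes of 12, 5 boxes of 15), (6 boxes of 12, 1 boxes of 15)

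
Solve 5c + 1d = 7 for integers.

Step 1: Check solvability.
gcd(5, 1) = 1
Since 1 divides 7, solutions exist.

Step 2: Apply extended Euclidean algorithm to find gcd.
We find integers such that 5*x0 + 1*y0 = 1

Step 3: Scale the particular solution.
Multiply by 7/1 = 7:
c = 0, d = 7

Step 4: Verify.
5*(0) + 1*(7) = 7 = 7 ✓

c = 0, d = 7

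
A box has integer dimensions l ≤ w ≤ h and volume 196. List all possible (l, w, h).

Iterate l from 1 to ⌊196^(1/3)⌋. For each l dividing 196, iterate w ≥ l with w dividing 196/l, and set h = 196/(l·w).
Triples found (8): (1×1×196), (1×2×98), (1×4×49), (1×7×28), (1×14×14), (2×2×49), (2×7×14), (4×7×7)

(1×1×196), (1×2×98), (1×4×49), (1×7×28), (1×14×14), (2×2×49), (2×7×14), (4×7×7)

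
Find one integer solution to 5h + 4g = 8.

Step 1: Check solvability.
gcd(5, 4) = 1
Since 1 divides 8, solutions exist.

Step 2: Apply extended Euclidean algorithm to find gcd.
We find integers such that 5*x0 + 4*y0 = 1

Step 3: Scale the particular solution.
Multiply by 8/1 = 8:
h = 8, g = -8

Step 4: Verify.
5*(8) + 4*(-8) = 8 = 8 ✓

h = 8, g = -8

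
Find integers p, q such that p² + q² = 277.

We need to find integers p, q > 0 such that p² + q² = 277.
Trying p = 9: q² = 277 - 9² = 277 - 81 = 196
q = 14
Check: 9² + 14² = 81 + 196 = 277 ✓

277 = 9² + 14²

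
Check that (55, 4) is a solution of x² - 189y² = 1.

Compute x² = 55² = 3025
Compute 189y² = 189·4² = 189·16 = 3024
x² - 189y² = 3025 - 3024 = 1
Since this equals 1, (55, 4) is a solution.

Yes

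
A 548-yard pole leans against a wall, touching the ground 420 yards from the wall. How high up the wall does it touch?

The ladder, wall, and ground form a right triangle with hypotenuse 548 and one leg 420.
By the Pythagorean theorem: h² = 548² - 420² = 300304 - 176400 = 123904
h = √123904 = 352 yards

352 yards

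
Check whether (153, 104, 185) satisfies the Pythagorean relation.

Compute a² + b²:
153² + 104² = 23409 + 10816 = 34225
Compute c²:
185² = 34225
Since 34225 = 34225, it is a Pythagorean triple.

Yes, it is a Pythagorean triple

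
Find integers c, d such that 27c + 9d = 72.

Step 1: Check solvability.
gcd(27, 9) = 9
Since 9 divides 72, solutions exist.

Step 2: Apply extended Euclidean algorithm to find gcd.
We find integers such that 27*x0 + 9*y0 = 9

Step 3: Scale the particular solution.
Multiply by 72/9 = 8:
c = 0, d = 8

Step 4: Verify.
27*(0) + 9*(8) = 72 = 72 ✓

c = 0, d = 8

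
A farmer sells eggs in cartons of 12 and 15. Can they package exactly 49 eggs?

We need non-negative a, b with 12a + 15b = 49.
gcd(12, 15) = 3, and 3 does not divide 49.
No integer solutions exist.

No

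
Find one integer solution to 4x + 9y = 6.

Step 1: Check solvability.
gcd(4, 9) = 1
Since 1 divides 6, solutions exist.

Step 2: Apply extended Euclidean algorithm to find gcd.
We find integers such that 4*x0 + 9*y0 = 1

Step 3: Scale the particular solution.
Multiply by 6/1 = 6:
x = -12, y = 6

Step 4: Verify.
4*(-12) + 9*(6) = 6 = 6 ✓

x = -12, y = 6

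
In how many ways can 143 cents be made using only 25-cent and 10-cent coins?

We need non-negative integers (x, y) with 25x + 10y = 143.
For each x from 0 to 5, check if (143 - 25x) is a non-negative multiple of 10.
Solutions (x, y): none
Count: 0

0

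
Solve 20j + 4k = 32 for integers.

Step 1: Check solvability.
gcd(20, 4) = 4
Since 4 divides 32, solutions exist.

Step 2: Apply extended Euclidean algorithm to find gcd.
We find integers such that 20*x0 + 4*y0 = 4

Step 3: Scale the particular solution.
Multiply by 32/4 = 8:
j = 0, k = 8

Step 4: Verify.
20*(0) + 4*(8) = 32 = 32 ✓

j = 0, k = 8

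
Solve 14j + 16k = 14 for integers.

Step 1: Check solvability.
gcd(14, 16) = 2
Since 2 divides 14, solutions exist.

Step 2: Apply extended Euclidean algorithm to find gcd.
We find integers such that 14*x0 + 16*y0 = 2

Step 3: Scale the particular solution.
Multiply by 14/2 = 7:
j = -7, k = 7

Step 4: Verify.
14*(-7) + 16*(7) = 14 = 14 ✓

j = -7, k = 7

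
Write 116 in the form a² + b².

We need to find integers a, b > 0 such that a² + b² = 116.
Trying a = 4: b² = 116 - 4² = 116 - 16 = 100
b = 10
Check: 4² + 10² = 16 + 100 = 116 ✓

116 = 4² + 10²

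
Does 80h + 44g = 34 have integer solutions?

Step 1: Compute gcd(80, 44).
gcd(80, 44) = 4

Step 2: Check divisibility.
Does 4 divide 34? 34 = 4 x 8 + 2, so no.

By the theorem on linear Diophantine equations, 80h + 44g = 34 has integer solutions if and only if gcd(80, 44) divides 34. Since 4 does not divide 34, no solutions exist.

No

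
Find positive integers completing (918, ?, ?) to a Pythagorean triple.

We need the other leg and hypotenuse such that 918² + x² = c².
Take x = 624, c = 1110: 918² + 624² = 842724 + 389376 = 1232100 = 1110² ✓
Triple: (918, 624, 1110)

(918, 624, 1110)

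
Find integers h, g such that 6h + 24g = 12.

Step 1: Check solvability.
gcd(6, 24) = 6
Since 6 divides 12, solutions exist.

Step 2: Apply extended Euclidean algorithm to find gcd.
We find integers such that 6*x0 + 24*y0 = 6

Step 3: Scale the particular solution.
Multiply by 12/6 = 2:
h = 2, g = 0

Step 4: Verify.
6*(2) + 24*(0) = 12 = 12 ✓

h = 2, g = 0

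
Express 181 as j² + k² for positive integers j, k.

We need to find integers j, k > 0 such that j² + k² = 181.
Trying j = 9: k² = 181 - 9² = 181 - 81 = 100
k = 10
Check: 9² + 10² = 81 + 100 = 181 ✓

181 = 9² + 10²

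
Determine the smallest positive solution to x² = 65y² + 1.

We seek the smallest positive integers (x, y) with x² - 65y² = 1, i.e., x² = 65y² + 1.
Try successive y values:
y = 1: x² = 65·1² + 1 = 66, not a perfect square
y = 2: x² = 65·2² + 1 = 261, not a perfect square
y = 3: x² = 65·3² + 1 = 586, not a perfect square
... continuing the search (or via continued fractions) ...
y = 16: x² = 65·16² + 1 = 16641, x = 129 ✓

Verify: 129² - 65·16² = 16641 - 16640 = 1 ✓

x = 129, y = 16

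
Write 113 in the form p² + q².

We need to find integers p, q > 0 such that p² + q² = 113.
Trying p = 7: q² = 113 - 7² = 113 - 49 = 64
q = 8
Check: 7² + 8² = 49 + 64 = 113 ✓

113 = 7² + 8²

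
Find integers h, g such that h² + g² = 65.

We need to find integers h, g > 0 such that h² + g² = 65.
Trying h = 1: g² = 65 - 1² = 65 - 1 = 64
g = 8
Check: 1² + 8² = 1 + 64 = 65 ✓

65 = 1² + 8²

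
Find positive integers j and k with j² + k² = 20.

We need to find integers j, k > 0 such that j² + k² = 20.
Trying j = 2: k² = 20 - 2² = 20 - 4 = 16
k = 4
Check: 2² + 4² = 4 + 16 = 20 ✓

20 = 2² + 4²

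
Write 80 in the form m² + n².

We need to find integers m, n > 0 such that m² + n² = 80.
Trying m = 4: n² = 80 - 4² = 80 - 16 = 64
n = 8
Check: 4² + 8² = 16 + 64 = 80 ✓

80 = 4² + 8²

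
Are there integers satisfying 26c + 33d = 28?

Step 1: Compute gcd(26, 33).
gcd(26, 33) = 1

Step 2: Check divisibility.
Does 1 divide 28? 28 = 1 x 28, so yes.

By the theorem on linear Diophantine equations, 26c + 33d = 28 has integer solutions if and only if gcd(26, 33) divides 28. Since 1 | 28, solutions exist.

Yes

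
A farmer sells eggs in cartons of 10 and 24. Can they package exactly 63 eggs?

We need non-negative a, b with 10a + 24b = 63.
gcd(10, 24) = 2, and 2 does not divide 63.
No integer solutions exist.

No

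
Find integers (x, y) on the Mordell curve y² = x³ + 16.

Try small integer x values and check whether x³ + 16 is a perfect square.
x = 0: x³ + 16 = 0³ + 16 = 0 + 16 = 16
Is 16 a perfect square? 4² = 16 ✓
So (x, y) = (0, 4) is a solution.

x = 0, y = 4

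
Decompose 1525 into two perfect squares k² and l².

We need to find integers k, l > 0 such that k² + l² = 1525.
Trying k = 2: l² = 1525 - 2² = 1525 - 4 = 1521
l = 39
Check: 2² + 39² = 4 + 1521 = 1525 ✓

1525 = 2² + 39²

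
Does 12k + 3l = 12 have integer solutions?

Step 1: Compute gcd(12, 3).
gcd(12, 3) = 3

Step 2: Check divisibility.
Does 3 divide 12? 12 = 3 x 4, so yes.

By the theorem on linear Diophantine equations, 12k + 3l = 12 has integer solutions if and only if gcd(12, 3) divides 12. Since 3 | 12, solutions exist.

Yes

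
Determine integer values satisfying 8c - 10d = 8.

Step 1: Check solvability.
gcd(8, 10) = 2
Since 2 divides 8, solutions exist.

Step 2: Apply extended Euclidean algorithm to find gcd.
We find integers such that 8*x0 + 10*y0 = 2

Step 3: Scale the particular solution.
Multiply by 8/2 = 4:
c = -4, d = -4

Step 4: Verify.
8*(-4) - 10*(-4) = 8 = 8 ✓

c = -4, d = -4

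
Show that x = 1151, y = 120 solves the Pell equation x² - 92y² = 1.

Compute x² = 1151² = 1324801
Compute 92y² = 92·120² = 92·14400 = 1324800
x² - 92y² = 1324801 - 1324800 = 1
Since this equals 1, (1151, 120) is a solution.

Yes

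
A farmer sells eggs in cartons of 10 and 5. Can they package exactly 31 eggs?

We need non-negative a, b with 10a + 5b = 31.
gcd(10, 5) = 5, and 5 does not divide 31.
No integer solutions exist.

No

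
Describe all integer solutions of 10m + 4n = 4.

Step 1: Compute gcd(10, 4) = 2.
Since 2 divides 4, solutions exist.

Step 2: Find a particular solution using extended Euclidean algorithm.
We get m₀ = 2, n₀ = -4.
Check: 10*2 + 4*-4 = 4 = 4 ✓

Step 3: Write the general solution.
m = 2 + (4/2)t = 2 + 2t
n = -4 - (10/2)t = -4 - 5t
for any integer t.

m = 2 + 2t, n = -4 - 5t for integer t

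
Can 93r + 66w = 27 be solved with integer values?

Step 1: Compute gcd(93, 66).
gcd(93, 66) = 3

Step 2: Check divisibility.
Does 3 divide 27? 27 = 3 x 9, so yes.

By the theorem on linear Diophantine equations, 93r + 66w = 27 has integer solutions if and only if gcd(93, 66) divides 27. Since 3 | 27, solutions exist.

Yes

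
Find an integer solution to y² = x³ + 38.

Try small integer x values and check whether x³ + 38 is a perfect square.
x = 11: x³ + 38 = 11³ + 38 = 1331 + 38 = 1369
Is 1369 a perfect square? 37² = 1369 ✓
So (x, y) = (11, -37) is a solution.

x = 11, y = -37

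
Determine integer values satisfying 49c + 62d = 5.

Step 1: Check solvability.
gcd(49, 62) = 1
Since 1 divides 5, solutions exist.

Step 2: Apply extended Euclidean algorithm to find gcd.
We find integers such that 49*x0 + 62*y0 = 1

Step 3: Scale the particular solution.
Multiply by 5/1 = 5:
c = 95, d = -75

Step 4: Verify.
49*(95) + 62*(-75) = 5 = 5 ✓

c = 95, d = -75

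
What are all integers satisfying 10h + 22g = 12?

Step 1: Compute gcd(10, 22) = 2.
Since 2 divides 12, solutions exist.

Step 2: Find a particular solution using extended Euclidean algorithm.
We get h₀ = -12, g₀ = 6.
Check: 10*-12 + 22*6 = 12 = 12 ✓

Step 3: Write the general solution.
h = -12 + (22/2)t = -12 + 11t
g = 6 - (10/2)t = 6 - 5t
for any integer t.

h = -12 + 11t, g = 6 - 5t for integer t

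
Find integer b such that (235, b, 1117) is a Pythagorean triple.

b² = c² - a² = 1117² - 235² = 1247689 - 55225 = 1192464
b = sqrt(1192464) = 1092

1092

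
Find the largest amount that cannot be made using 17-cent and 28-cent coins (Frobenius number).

For two coprime denominations a and b, the Frobenius number (largest value not representable as a non-negative combination) is ab - a - b.
Here gcd(17, 28) = 1, so they are coprime.
F(17, 28) = 17·28 - 17 - 28 = 476 - 45 = 431

431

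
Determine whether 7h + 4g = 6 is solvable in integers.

Step 1: Compute gcd(7, 4).
gcd(7, 4) = 1

Step 2: Check divisibility.
Does 1 divide 6? 6 = 1 x 6, so yes.

By the theorem on linear Diophantine equations, 7h + 4g = 6 has integer solutions if and only if gcd(7, 4) divides 6. Since 1 | 6, solutions exist.

Yes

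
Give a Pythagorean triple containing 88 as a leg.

We need the other leg and hypotenuse such that 88² + x² = c².
Take x = 105, c = 137: 88² + 105² = 7744 + 11025 = 18769 = 137² ✓
Triple: (105, 88, 137)

(105, 88, 137)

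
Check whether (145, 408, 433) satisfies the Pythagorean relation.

Compute a² + b²:
145² + 408² = 21025 + 166464 = 187489
Compute c²:
433² = 187489
Since 187489 = 187489, it is a Pythagorean triple.

Yes, it is a Pythagorean triple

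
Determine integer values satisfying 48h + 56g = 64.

Step 1: Check solvability.
gcd(48, 56) = 8
Since 8 divides 64, solutions exist.

Step 2: Apply extended Euclidean algorithm to find gcd.
We find integers such that 48*x0 + 56*y0 = 8

Step 3: Scale the particular solution.
Multiply by 64/8 = 8:
h = -8, g = 8

Step 4: Verify.
48*(-8) + 56*(8) = 64 = 64 ✓

h = -8, g = 8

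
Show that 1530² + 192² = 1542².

Compute a² + b² = 1530² + 192² = 2340900 + 36864 = 2377764
Compute c² = 1542² = 2377764
Since 2377764 = 2377764, confirmed.

Yes, it is a Pythagorean triple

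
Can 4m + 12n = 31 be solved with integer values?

Step 1: Compute gcd(4, 12).
gcd(4, 12) = 4

Step 2: Check divisibility.
Does 4 divide 31? 31 = 4 x 7 + 3, so no.

By the theorem on linear Diophantine equations, 4m + 12n = 31 has integer solutions if and only if gcd(4, 12) divides 31. Since 4 does not divide 31, no solutions exist.

No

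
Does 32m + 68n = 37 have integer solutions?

Step 1: Compute gcd(32, 68).
gcd(32, 68) = 4

Step 2: Check divisibility.
Does 4 divide 37? 37 = 4 x 9 + 1, so no.

By the theorem on linear Diophantine equations, 32m + 68n = 37 has integer solutions if and only if gcd(32, 68) divides 37. Since 4 does not divide 37, no solutions exist.

No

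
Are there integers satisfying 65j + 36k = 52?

Step 1: Compute gcd(65, 36).
gcd(65, 36) = 1

Step 2: Check divisibility.
Does 1 divide 52? 52 = 1 x 52, so yes.

By the theorem on linear Diophantine equations, 65j + 36k = 52 has integer solutions if and only if gcd(65, 36) divides 52. Since 1 | 52, solutions exist.

Yes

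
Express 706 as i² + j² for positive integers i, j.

We need to find integers i, j > 0 such that i² + j² = 706.
Trying i = 9: j² = 706 - 9² = 706 - 81 = 625
j = 25
Check: 9² + 25² = 81 + 625 = 706 ✓

706 = 9² + 25²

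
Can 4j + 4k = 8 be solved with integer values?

Step 1: Compute gcd(4, 4).
gcd(4, 4) = 4

Step 2: Check divisibility.
Does 4 divide 8? 8 = 4 x 2, so yes.

By the theorem on linear Diophantine equations, 4j + 4k = 8 has integer solutions if and only if gcd(4, 4) divides 8. Since 4 | 8, solutions exist.

Yes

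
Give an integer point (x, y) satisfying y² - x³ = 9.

Try small integer x values and check whether x³ + 9 is a perfect square.
x = -2: x³ + 9 = -2³ + 9 = -8 + 9 = 1
Is 1 a perfect square? 1² = 1 ✓
So (x, y) = (-2, -1) is a solution.

x = -2, y = -1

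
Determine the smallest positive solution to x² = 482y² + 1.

We seek the smallest positive integers (x, y) with x² - 482y² = 1, i.e., x² = 482y² + 1.
Try successive y values:
y = 1: x² = 482·1² + 1 = 483, not a perfect square
y = 2: x² = 482·2² + 1 = 1929, not a perfect square
y = 3: x² = 482·3² + 1 = 4339, not a perfect square
... continuing the search (or via continued fractions) ...
y = 22: x² = 482·22² + 1 = 233289, x = 483 ✓

Verify: 483² - 482·22² = 233289 - 233288 = 1 ✓

x = 483, y = 22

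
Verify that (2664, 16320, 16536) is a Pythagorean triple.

Compute a² + b² = 2664² + 16320² = 7096896 + 266342400 = 273439296
Compute c² = 16536² = 273439296
Since 273439296 = 273439296, confirmed.

Yes, it is a Pythagorean triple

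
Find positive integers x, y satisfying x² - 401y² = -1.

We need x² = 401y² - 1. Try successive y:
y = 1: x² = 401·1² - 1 = 400 = 20² ✓
Check: 20² - 401·1² = 400 - 401 = -1 ✓

x = 20, y = 1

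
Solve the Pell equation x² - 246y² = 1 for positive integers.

We seek the smallest positive integers (x, y) with x² - 246y² = 1, i.e., x² = 246y² + 1.
Try successive y values:
y = 1: x² = 246·1² + 1 = 247, not a perfect square
y = 2: x² = 246·2² + 1 = 985, not a perfect square
y = 3: x² = 246·3² + 1 = 2215, not a perfect square
... continuing the search (or via continued fractions) ...
y = 5662: x² = 246·5662² + 1 = 7886328025, x = 88805 ✓

Verify: 88805² - 246·5662² = 7886328025 - 7886328024 = 1 ✓

x = 88805, y = 5662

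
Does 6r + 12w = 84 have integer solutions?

Step 1: Compute gcd(6, 12).
gcd(6, 12) = 6

Step 2: Check divisibility.
Does 6 divide 84? 84 = 6 x 14, so yes.

By the theorem on linear Diophantine equations, 6r + 12w = 84 has integer solutions if and only if gcd(6, 12) divides 84. Since 6 | 84, solutions exist.

Yes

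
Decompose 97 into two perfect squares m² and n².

We need to find integers m, n > 0 such that m² + n² = 97.
Trying m = 4: n² = 97 - 4² = 97 - 16 = 81
n = 9
Check: 4² + 9² = 16 + 81 = 97 ✓

97 = 4² + 9²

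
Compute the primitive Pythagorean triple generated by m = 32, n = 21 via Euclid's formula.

a = m² - n² = 1024 - 441 = 583
b = 2mn = 2·32·21 = 1344
c = m² + n² = 1024 + 441 = 1465
Verify: 583² + 1344² = 339889 + 1806336 = 2146225 = 1465² ✓

(583, 1344, 1465)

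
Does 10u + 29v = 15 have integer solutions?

Step 1: Compute gcd(10, 29).
gcd(10, 29) = 1

Step 2: Check divisibility.
Does 1 divide 15? 15 = 1 x 15, so yes.

By the theorem on linear Diophantine equations, 10u + 29v = 15 has integer solutions if and only if gcd(10, 29) divides 15. Since 1 | 15, solutions exist.

Yes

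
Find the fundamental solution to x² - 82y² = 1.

We seek the smallest positive integers (x, y) with x² - 82y² = 1, i.e., x² = 82y² + 1.
Try successive y values:
y = 1: x² = 82·1² + 1 = 83, not a perfect square
y = 2: x² = 82·2² + 1 = 329, not a perfect square
y = 3: x² = 82·3² + 1 = 739, not a perfect square
... continuing the search (or via continued fractions) ...
y = 18: x² = 82·18² + 1 = 26569, x = 163 ✓

Verify: 163² - 82·18² = 26569 - 26568 = 1 ✓

x = 163, y = 18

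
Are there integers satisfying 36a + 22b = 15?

Step 1: Compute gcd(36, 22).
gcd(36, 22) = 2

Step 2: Check divisibility.
Does 2 divide 15? 15 = 2 x 7 + 1, so no.

By the theorem on linear Diophantine equations, 36a + 22b = 15 has integer solutions if and only if gcd(36, 22) divides 15. Since 2 does not divide 15, no solutions exist.

No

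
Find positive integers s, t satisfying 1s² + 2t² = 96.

Try small values of s and check whether (96 - 1s²)/2 is a perfect square.
s = 8: 1·8² = 64, so 2t² = 96 - 64 = 32, giving t² = 16, t = 4.
Check: 1·8² + 2·4² = 64 + 32 = 96 ✓

s = 8, t = 4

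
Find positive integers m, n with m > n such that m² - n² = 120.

Factor: m² - n² = (m+n)(m-n) = 120.
We need two factors of 120 with the same parity.
Use m+n = 60 and m-n = 2 (product 60·2 = 120).
Adding: 2m = 62, so m = 31.
Subtracting: 2n = 58, so n = 29.
Check: 31² - 29² = 961 - 841 = 120 ✓

m = 31, n = 29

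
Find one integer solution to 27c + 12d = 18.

Step 1: Check solvability.
gcd(27, 12) = 3
Since 3 divides 18, solutions exist.

Step 2: Apply extended Euclidean algorithm to find gcd.
We find integers such that 27*x0 + 12*y0 = 3

Step 3: Scale the particular solution.
Multiply by 18/3 = 6:
c = 6, d = -12

Step 4: Verify.
27*(6) + 12*(-12) = 18 = 18 ✓

c = 6, d = -12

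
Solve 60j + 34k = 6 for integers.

Step 1: Check solvability.
gcd(60, 34) = 2
Since 2 divides 6, solutions exist.

Step 2: Apply extended Euclidean algorithm to find gcd.
We find integers such that 60*x0 + 34*y0 = 2

Step 3: Scale the particular solution.
Multiply by 6/2 = 3:
j = 12, k = -21

Step 4: Verify.
60*(12) + 34*(-21) = 6 = 6 ✓

j = 12, k = -21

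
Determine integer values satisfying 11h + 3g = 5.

Step 1: Check solvability.
gcd(11, 3) = 1
Since 1 divides 5, solutions exist.

Step 2: Apply extended Euclidean algorithm to find gcd.
We find integers such that 11*x0 + 3*y0 = 1

Step 3: Scale the particular solution.
Multiply by 5/1 = 5:
h = -5, g = 20

Step 4: Verify.
11*(-5) + 3*(20) = 5 = 5 ✓

h = -5, g = 20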